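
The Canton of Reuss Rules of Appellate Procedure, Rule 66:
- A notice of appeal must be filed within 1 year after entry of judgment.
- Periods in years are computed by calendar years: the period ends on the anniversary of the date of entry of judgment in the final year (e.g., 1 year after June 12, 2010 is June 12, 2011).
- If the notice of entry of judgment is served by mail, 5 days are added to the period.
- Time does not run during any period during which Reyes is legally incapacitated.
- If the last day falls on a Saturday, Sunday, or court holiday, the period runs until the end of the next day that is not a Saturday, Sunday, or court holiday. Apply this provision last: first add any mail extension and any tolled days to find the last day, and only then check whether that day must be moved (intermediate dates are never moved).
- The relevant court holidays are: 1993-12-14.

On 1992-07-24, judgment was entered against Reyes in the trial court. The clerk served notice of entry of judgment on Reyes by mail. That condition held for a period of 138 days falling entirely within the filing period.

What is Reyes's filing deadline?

December 15, 1993

1 year after 1992-07-24 is July 24, 1993.
Service was by mail, adding 5 days: July 24, 1993 + 5 days = July 29, 1993.
Tolling adds 138 days: July 29, 1993 + 138 days = December 14, 1993.
December 14, 1993 is a listed holiday. The next qualifying day is December 15, 1993.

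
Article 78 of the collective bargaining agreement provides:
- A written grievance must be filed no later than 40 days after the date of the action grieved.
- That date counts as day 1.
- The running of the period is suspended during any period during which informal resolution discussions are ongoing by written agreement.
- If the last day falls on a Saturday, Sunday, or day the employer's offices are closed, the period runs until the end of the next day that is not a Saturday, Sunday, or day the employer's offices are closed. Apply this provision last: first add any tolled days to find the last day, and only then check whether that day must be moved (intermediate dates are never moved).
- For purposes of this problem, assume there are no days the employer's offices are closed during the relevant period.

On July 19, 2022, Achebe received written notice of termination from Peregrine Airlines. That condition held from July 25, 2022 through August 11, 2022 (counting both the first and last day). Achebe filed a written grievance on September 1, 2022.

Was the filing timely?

Yes

Counting July 19, 2022 as day 1, day 40 is August 27, 2022.
From July 25, 2022 through August 11, 2022 inclusive is 18 days; tolling adds 18 days: August 27, 2022 + 18 days = September 14, 2022.
September 14, 2022 is a Wednesday and not a day the employer's offices are closed, so no extension applies.
The deadline is September 14, 2022; the filing on September 1, 2022 is on or before that date.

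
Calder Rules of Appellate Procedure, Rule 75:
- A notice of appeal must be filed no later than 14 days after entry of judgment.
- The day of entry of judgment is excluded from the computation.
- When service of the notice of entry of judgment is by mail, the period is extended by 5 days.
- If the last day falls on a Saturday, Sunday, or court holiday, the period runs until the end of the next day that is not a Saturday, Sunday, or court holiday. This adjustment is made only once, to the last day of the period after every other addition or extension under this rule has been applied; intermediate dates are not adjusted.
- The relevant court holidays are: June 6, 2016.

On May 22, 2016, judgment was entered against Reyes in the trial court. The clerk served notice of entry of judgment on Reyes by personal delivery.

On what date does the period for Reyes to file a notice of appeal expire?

14 days after May 22, 2016 is June 5, 2016.
Service was not by mail, so no mail extension applies.
June 5, 2016 is Sunday; June 6, 2016 is a listed holiday. The next qualifying day is June 7, 2016.

June 7, 2016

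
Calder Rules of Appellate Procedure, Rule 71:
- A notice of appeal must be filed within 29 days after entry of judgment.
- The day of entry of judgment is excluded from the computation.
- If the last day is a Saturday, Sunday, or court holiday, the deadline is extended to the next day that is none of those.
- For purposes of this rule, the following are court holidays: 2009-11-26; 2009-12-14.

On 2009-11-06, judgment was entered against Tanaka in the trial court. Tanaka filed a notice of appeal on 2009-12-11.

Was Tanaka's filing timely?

No

29 days after 2009-11-06 is December 5, 2009.
December 5, 2009 is Saturday; December 6, 2009 is Sunday. The next qualifying day is December 7, 2009.
The deadline is December 7, 2009; the filing on December 11, 2009 is after that date.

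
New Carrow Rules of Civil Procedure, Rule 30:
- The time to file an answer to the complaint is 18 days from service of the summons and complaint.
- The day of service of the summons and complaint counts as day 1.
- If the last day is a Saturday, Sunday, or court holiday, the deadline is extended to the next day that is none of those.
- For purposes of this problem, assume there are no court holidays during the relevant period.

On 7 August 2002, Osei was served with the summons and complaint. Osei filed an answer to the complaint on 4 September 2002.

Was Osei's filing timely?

No

Counting 7 August 2002 as day 1, day 18 is August 24, 2002.
August 24, 2002 is Saturday; August 25, 2002 is Sunday. The next qualifying day is August 26, 2002.
The deadline is August 26, 2002; the filing on September 4, 2002 is after that date.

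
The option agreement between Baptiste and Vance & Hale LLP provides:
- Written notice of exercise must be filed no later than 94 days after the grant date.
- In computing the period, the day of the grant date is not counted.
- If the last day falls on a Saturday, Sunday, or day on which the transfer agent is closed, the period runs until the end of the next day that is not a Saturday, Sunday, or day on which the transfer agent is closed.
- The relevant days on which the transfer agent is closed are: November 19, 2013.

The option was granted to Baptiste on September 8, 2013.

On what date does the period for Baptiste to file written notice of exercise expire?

94 days after September 8, 2013 is December 11, 2013.
December 11, 2013 is a Wednesday and not a day on which the transfer agent is closed, so no extension applies.

December 11, 2013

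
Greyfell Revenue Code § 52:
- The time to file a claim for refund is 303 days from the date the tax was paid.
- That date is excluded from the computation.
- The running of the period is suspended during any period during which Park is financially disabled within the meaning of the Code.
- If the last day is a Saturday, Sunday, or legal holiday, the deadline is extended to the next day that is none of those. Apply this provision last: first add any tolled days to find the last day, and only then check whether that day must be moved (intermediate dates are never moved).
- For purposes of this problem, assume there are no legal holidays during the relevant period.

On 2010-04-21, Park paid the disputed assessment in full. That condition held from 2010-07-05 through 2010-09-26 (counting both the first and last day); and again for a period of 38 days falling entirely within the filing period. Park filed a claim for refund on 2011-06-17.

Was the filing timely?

Yes

303 days after 2010-04-21 is February 18, 2011.
From July 5, 2010 through September 26, 2010 inclusive is 84 days; tolling adds 84 days: February 18, 2011 + 84 days = May 13, 2011.
Tolling adds 38 days: May 13, 2011 + 38 days = June 20, 2011.
June 20, 2011 is a Monday and not a legal holiday, so no extension applies.
The deadline is June 20, 2011; the filing on June 17, 2011 is on or before that date.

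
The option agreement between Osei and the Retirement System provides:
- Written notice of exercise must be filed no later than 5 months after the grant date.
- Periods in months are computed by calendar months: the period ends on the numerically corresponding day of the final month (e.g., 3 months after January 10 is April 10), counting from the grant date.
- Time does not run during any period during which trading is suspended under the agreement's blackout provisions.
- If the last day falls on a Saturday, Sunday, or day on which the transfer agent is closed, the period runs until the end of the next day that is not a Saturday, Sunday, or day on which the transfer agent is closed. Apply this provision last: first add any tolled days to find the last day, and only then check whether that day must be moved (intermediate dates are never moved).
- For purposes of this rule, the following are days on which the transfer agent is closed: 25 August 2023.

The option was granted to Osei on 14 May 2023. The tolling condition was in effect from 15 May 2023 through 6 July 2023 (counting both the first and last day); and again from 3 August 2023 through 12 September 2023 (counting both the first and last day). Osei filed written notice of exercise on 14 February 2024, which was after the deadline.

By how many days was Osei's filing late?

29 days

5 months after 14 May 2023 is October 14, 2023.
From May 15, 2023 through July 6, 2023 inclusive is 53 days; tolling adds 53 days: October 14, 2023 + 53 days = December 6, 2023.
From August 3, 2023 through September 12, 2023 inclusive is 41 days; tolling adds 41 days: December 6, 2023 + 41 days = January 16, 2024.
January 16, 2024 is a Tuesday and not a day on which the transfer agent is closed, so no extension applies.
The deadline is January 16, 2024; from January 16, 2024 to February 14, 2024 is 29 days.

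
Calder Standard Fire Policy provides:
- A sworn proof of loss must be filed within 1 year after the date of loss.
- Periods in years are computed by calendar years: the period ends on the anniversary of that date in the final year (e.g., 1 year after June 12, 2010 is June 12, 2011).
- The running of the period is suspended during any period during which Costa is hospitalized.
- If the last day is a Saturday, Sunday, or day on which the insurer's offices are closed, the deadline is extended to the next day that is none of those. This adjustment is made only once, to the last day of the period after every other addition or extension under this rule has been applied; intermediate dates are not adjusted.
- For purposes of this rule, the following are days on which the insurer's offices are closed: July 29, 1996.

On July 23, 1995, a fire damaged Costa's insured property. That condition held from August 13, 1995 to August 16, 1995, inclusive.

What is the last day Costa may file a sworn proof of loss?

1 year after July 23, 1995 is July 23, 1996.
From August 13, 1995 through August 16, 1995 inclusive is 4 days; tolling adds 4 days: July 23, 1996 + 4 days = July 27, 1996.
July 27, 1996 is Saturday; July 28, 1996 is Sunday; July 29, 1996 is a listed holiday. The next qualifying day is July 30, 1996.

July 30, 1996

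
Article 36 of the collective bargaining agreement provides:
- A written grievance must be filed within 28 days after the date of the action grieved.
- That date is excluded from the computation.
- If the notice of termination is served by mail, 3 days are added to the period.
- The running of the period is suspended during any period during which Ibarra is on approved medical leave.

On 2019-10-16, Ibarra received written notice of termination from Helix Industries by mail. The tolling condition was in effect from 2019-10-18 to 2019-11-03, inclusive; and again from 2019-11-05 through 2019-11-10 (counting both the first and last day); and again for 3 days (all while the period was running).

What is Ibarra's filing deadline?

28 days after 2019-10-16 is November 13, 2019.
Service was by mail, adding 3 days: November 13, 2019 + 3 days = November 16, 2019.
From October 18, 2019 through November 3, 2019 inclusive is 17 days; tolling adds 17 days: November 16, 2019 + 17 days = December 3, 2019.
From November 5, 2019 through November 10, 2019 inclusive is 6 days; tolling adds 6 days: December 3, 2019 + 6 days = December 9, 2019.
Tolling adds 3 days: December 9, 2019 + 3 days = December 12, 2019.

December 12, 2019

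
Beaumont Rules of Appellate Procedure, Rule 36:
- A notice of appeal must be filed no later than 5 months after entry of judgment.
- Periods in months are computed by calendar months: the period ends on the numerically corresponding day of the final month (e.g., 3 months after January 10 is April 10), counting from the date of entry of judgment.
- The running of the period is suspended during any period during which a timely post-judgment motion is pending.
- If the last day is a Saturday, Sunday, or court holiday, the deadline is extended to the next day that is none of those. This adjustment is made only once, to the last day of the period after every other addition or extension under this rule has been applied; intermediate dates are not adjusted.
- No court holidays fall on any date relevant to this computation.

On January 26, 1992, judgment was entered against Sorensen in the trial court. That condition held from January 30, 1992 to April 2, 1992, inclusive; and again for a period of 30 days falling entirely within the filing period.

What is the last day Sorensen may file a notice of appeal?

September 28, 1992

5 months after January 26, 1992 is June 26, 1992.
From January 30, 1992 through April 2, 1992 inclusive is 64 days; tolling adds 64 days: June 26, 1992 + 64 days = August 29, 1992.
Tolling adds 30 days: August 29, 1992 + 30 days = September 28, 1992.
September 28, 1992 is a Monday and not a court holiday, so no extension applies.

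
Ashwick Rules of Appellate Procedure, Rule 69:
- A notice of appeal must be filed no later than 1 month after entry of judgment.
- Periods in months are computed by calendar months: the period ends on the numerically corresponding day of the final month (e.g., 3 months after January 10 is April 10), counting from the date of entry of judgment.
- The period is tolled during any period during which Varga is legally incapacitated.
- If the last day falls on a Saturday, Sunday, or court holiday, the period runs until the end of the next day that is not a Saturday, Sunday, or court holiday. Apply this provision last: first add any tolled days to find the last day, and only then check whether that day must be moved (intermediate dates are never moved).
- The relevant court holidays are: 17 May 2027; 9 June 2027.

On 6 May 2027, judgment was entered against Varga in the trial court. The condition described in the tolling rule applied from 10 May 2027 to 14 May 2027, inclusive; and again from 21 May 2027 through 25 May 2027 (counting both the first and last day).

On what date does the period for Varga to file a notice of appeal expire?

1 month after 6 May 2027 is June 6, 2027.
From May 10, 2027 through May 14, 2027 inclusive is 5 days; tolling adds 5 days: June 6, 2027 + 5 days = June 11, 2027.
From May 21, 2027 through May 25, 2027 inclusive is 5 days; tolling adds 5 days: June 11, 2027 + 5 days = June 16, 2027.
June 16, 2027 is a Wednesday and not a court holiday, so no extension applies.

June 16, 2027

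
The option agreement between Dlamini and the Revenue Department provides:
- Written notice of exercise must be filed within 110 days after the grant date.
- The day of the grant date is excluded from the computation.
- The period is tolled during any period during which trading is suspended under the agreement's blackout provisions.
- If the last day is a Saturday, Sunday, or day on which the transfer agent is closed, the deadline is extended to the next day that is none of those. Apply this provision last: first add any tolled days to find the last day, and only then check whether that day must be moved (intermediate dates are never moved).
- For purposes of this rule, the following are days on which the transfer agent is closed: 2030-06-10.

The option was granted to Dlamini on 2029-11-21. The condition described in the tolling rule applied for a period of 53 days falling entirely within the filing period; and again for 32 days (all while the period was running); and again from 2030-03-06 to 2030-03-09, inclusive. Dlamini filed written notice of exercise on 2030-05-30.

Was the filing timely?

Yes

110 days after 2029-11-21 is March 11, 2030.
Tolling adds 53 days: March 11, 2030 + 53 days = May 3, 2030.
Tolling adds 32 days: May 3, 2030 + 32 days = June 4, 2030.
From March 6, 2030 through March 9, 2030 inclusive is 4 days; tolling adds 4 days: June 4, 2030 + 4 days = June 8, 2030.
June 8, 2030 is Saturday; June 9, 2030 is Sunday; June 10, 2030 is a listed holiday. The next qualifying day is June 11, 2030.
The deadline is June 11, 2030; the filing on May 30, 2030 is on or before that date.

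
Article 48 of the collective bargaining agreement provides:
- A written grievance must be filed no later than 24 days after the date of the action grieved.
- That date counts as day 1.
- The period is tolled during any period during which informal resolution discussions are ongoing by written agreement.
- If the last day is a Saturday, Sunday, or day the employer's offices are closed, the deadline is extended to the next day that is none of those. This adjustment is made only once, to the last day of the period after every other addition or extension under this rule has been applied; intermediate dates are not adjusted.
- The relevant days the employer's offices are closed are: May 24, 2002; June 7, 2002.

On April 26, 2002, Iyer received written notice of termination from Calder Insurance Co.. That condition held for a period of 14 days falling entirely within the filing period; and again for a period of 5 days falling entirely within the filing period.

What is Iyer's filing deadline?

June 10, 2002

Counting April 26, 2002 as day 1, day 24 is May 19, 2002.
Tolling adds 14 days: May 19, 2002 + 14 days = June 2, 2002.
Tolling adds 5 days: June 2, 2002 + 5 days = June 7, 2002.
June 7, 2002 is a listed holiday; June 8, 2002 is Saturday; June 9, 2002 is Sunday. The next qualifying day is June 10, 2002.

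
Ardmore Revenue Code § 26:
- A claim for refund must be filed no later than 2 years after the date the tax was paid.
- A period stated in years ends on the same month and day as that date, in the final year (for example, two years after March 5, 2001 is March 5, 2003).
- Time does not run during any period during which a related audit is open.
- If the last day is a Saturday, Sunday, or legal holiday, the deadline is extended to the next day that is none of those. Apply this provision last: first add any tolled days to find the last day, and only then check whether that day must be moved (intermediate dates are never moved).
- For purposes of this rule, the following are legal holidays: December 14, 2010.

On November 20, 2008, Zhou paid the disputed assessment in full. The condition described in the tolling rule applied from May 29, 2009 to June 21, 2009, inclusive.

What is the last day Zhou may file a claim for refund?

December 15, 2010

2 years after November 20, 2008 is November 20, 2010.
From May 29, 2009 through June 21, 2009 inclusive is 24 days; tolling adds 24 days: November 20, 2010 + 24 days = December 14, 2010.
December 14, 2010 is a listed holiday. The next qualifying day is December 15, 2010.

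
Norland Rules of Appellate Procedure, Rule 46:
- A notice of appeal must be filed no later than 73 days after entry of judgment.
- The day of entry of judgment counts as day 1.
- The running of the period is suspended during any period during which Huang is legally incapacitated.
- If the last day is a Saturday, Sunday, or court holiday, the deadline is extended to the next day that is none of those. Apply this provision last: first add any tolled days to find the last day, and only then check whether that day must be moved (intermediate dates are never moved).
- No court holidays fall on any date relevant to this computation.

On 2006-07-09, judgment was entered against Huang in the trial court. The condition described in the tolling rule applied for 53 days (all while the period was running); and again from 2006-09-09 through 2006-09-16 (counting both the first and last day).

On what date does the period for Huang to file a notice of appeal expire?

November 20, 2006

Counting 2006-07-09 as day 1, day 73 is September 19, 2006.
Tolling adds 53 days: September 19, 2006 + 53 days = November 11, 2006.
From September 9, 2006 through September 16, 2006 inclusive is 8 days; tolling adds 8 days: November 11, 2006 + 8 days = November 19, 2006.
November 19, 2006 is Sunday. The next qualifying day is November 20, 2006.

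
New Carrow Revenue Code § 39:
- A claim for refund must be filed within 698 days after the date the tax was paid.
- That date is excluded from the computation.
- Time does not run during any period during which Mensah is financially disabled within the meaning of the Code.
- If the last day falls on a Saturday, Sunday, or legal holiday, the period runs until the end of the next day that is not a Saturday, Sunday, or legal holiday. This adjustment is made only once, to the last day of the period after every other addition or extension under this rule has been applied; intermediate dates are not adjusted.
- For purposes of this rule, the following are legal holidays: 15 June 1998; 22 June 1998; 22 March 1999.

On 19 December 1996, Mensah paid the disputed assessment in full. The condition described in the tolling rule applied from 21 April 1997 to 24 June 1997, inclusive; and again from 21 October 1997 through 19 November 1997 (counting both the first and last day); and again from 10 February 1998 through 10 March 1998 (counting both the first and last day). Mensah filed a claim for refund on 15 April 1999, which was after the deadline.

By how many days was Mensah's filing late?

23 days

698 days after 19 December 1996 is November 17, 1998.
From April 21, 1997 through June 24, 1997 inclusive is 65 days; tolling adds 65 days: November 17, 1998 + 65 days = January 21, 1999.
From October 21, 1997 through November 19, 1997 inclusive is 30 days; tolling adds 30 days: January 21, 1999 + 30 days = February 20, 1999.
From February 10, 1998 through March 10, 1998 inclusive is 29 days; tolling adds 29 days: February 20, 1999 + 29 days = March 21, 1999.
March 21, 1999 is Sunday; March 22, 1999 is a listed holiday. The next qualifying day is March 23, 1999.
The deadline is March 23, 1999; from March 23, 1999 to April 15, 1999 is 23 days.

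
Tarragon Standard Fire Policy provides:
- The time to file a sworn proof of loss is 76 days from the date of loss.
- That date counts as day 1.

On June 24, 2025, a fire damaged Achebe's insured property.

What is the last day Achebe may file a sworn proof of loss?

September 7, 2025

Counting June 24, 2025 as day 1, day 76 is September 7, 2025.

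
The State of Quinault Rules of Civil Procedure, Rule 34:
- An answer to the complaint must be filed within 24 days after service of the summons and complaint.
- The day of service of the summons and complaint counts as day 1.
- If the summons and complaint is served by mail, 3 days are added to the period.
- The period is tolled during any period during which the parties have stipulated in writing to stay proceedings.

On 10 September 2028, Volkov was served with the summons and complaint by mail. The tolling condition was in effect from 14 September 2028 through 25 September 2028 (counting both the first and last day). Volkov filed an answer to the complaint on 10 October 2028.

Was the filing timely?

Counting 10 September 2028 as day 1, day 24 is October 3, 2028.
Service was by mail, adding 3 days: October 3, 2028 + 3 days = October 6, 2028.
From September 14, 2028 through September 25, 2028 inclusive is 12 days; tolling adds 12 days: October 6, 2028 + 12 days = October 18, 2028.
The deadline is October 18, 2028; the filing on October 10, 2028 is on or before that date.

Yes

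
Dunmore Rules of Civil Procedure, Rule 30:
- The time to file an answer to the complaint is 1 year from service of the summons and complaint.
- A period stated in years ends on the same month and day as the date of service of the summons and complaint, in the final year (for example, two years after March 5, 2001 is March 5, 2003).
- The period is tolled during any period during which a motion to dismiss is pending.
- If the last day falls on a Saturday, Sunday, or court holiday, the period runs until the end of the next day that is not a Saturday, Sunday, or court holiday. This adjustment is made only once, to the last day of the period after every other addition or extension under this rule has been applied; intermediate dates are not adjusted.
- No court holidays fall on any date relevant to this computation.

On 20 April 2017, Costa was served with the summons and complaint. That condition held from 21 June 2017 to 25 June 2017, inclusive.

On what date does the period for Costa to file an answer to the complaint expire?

April 25, 2018

1 year after 20 April 2017 is April 20, 2018.
From June 21, 2017 through June 25, 2017 inclusive is 5 days; tolling adds 5 days: April 20, 2018 + 5 days = April 25, 2018.
April 25, 2018 is a Wednesday and not a court holiday, so no extension applies.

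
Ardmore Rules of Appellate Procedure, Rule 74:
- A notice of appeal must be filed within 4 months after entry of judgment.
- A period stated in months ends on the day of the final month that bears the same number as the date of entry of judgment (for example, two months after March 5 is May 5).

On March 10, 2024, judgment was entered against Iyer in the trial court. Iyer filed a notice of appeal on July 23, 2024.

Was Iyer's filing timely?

No

4 months after March 10, 2024 is July 10, 2024.
The deadline is July 10, 2024; the filing on July 23, 2024 is after that date.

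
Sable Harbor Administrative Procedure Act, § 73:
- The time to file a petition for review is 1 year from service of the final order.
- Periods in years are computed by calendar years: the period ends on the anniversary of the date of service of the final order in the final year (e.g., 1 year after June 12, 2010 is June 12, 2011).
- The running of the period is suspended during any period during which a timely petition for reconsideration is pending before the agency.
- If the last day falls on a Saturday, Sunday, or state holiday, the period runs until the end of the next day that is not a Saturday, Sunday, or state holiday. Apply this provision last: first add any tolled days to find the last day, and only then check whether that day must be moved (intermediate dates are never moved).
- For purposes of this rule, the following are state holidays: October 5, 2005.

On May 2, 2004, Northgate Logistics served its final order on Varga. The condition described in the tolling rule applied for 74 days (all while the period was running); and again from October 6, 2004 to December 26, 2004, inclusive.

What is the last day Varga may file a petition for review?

October 6, 2005

1 year after May 2, 2004 is May 2, 2005.
Tolling adds 74 days: May 2, 2005 + 74 days = July 15, 2005.
From October 6, 2004 through December 26, 2004 inclusive is 82 days; tolling adds 82 days: July 15, 2005 + 82 days = October 5, 2005.
October 5, 2005 is a listed holiday. The next qualifying day is October 6, 2005.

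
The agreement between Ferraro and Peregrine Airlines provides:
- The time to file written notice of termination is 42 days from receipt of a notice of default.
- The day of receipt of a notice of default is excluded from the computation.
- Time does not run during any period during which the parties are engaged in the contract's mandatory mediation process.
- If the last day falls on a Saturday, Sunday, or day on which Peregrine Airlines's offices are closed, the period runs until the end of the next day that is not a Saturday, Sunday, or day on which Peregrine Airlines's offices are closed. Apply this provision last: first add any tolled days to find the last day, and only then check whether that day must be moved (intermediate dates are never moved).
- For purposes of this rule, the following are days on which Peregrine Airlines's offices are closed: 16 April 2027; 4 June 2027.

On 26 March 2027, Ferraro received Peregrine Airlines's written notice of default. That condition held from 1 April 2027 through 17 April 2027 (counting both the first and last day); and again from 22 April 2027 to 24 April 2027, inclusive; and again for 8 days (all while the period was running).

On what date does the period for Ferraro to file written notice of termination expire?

June 7, 2027

42 days after 26 March 2027 is May 7, 2027.
From April 1, 2027 through April 17, 2027 inclusive is 17 days; tolling adds 17 days: May 7, 2027 + 17 days = May 24, 2027.
From April 22, 2027 through April 24, 2027 inclusive is 3 days; tolling adds 3 days: May 24, 2027 + 3 days = May 27, 2027.
Tolling adds 8 days: May 27, 2027 + 8 days = June 4, 2027.
June 4, 2027 is a listed holiday; June 5, 2027 is Saturday; June 6, 2027 is Sunday. The next qualifying day is June 7, 2027.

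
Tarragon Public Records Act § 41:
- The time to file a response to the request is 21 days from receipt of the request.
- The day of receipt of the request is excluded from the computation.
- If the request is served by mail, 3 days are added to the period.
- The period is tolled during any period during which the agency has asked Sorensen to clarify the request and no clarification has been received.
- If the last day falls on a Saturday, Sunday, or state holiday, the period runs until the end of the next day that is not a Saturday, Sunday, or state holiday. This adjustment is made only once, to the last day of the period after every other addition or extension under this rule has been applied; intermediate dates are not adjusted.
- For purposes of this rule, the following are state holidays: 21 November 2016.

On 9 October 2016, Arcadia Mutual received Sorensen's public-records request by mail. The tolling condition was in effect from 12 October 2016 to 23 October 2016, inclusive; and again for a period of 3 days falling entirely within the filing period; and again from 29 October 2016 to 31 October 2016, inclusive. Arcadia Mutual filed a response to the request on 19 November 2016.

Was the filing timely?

Yes

21 days after 9 October 2016 is October 30, 2016.
Service was by mail, adding 3 days: October 30, 2016 + 3 days = November 2, 2016.
From October 12, 2016 through October 23, 2016 inclusive is 12 days; tolling adds 12 days: November 2, 2016 + 12 days = November 14, 2016.
Tolling adds 3 days: November 14, 2016 + 3 days = November 17, 2016.
From October 29, 2016 through October 31, 2016 inclusive is 3 days; tolling adds 3 days: November 17, 2016 + 3 days = November 20, 2016.
November 20, 2016 is Sunday; November 21, 2016 is a listed holiday. The next qualifying day is November 22, 2016.
The deadline is November 22, 2016; the filing on November 19, 2016 is on or before that date.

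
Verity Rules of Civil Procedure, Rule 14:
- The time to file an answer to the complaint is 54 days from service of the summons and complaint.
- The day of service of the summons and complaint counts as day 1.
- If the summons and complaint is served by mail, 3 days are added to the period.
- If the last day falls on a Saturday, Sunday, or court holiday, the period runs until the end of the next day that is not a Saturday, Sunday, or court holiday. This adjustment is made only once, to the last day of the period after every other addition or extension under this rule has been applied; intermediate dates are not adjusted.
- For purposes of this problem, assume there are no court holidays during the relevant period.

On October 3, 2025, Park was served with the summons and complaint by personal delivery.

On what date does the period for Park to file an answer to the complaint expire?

November 25, 2025

Counting October 3, 2025 as day 1, day 54 is November 25, 2025.
Service was not by mail, so no mail extension applies.
November 25, 2025 is a Tuesday and not a court holiday, so no extension applies.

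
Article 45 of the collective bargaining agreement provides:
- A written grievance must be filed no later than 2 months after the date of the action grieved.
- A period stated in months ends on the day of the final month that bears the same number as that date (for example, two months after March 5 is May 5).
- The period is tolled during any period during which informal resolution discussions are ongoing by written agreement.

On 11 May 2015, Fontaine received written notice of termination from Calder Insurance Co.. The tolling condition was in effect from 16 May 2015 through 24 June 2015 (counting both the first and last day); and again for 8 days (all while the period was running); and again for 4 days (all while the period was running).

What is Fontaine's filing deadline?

September 1, 2015

2 months after 11 May 2015 is July 11, 2015.
From May 16, 2015 through June 24, 2015 inclusive is 40 days; tolling adds 40 days: July 11, 2015 + 40 days = August 20, 2015.
Tolling adds 8 days: August 20, 2015 + 8 days = August 28, 2015.
Tolling adds 4 days: August 28, 2015 + 4 days = September 1, 2015.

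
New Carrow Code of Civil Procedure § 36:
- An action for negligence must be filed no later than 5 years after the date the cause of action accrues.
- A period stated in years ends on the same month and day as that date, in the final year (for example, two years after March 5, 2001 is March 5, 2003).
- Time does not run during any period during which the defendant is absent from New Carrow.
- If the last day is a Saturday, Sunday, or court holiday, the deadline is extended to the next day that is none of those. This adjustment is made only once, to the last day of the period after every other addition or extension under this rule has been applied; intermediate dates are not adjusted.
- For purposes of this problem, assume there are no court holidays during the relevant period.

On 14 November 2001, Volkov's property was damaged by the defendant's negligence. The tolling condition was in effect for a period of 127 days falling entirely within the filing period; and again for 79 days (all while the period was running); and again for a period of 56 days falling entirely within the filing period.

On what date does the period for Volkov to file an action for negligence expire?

5 years after 14 November 2001 is November 14, 2006.
Tolling adds 127 days: November 14, 2006 + 127 days = March 21, 2007.
Tolling adds 79 days: March 21, 2007 + 79 days = June 8, 2007.
Tolling adds 56 days: June 8, 2007 + 56 days = August 3, 2007.
August 3, 2007 is a Friday and not a court holiday, so no extension applies.

August 3, 2007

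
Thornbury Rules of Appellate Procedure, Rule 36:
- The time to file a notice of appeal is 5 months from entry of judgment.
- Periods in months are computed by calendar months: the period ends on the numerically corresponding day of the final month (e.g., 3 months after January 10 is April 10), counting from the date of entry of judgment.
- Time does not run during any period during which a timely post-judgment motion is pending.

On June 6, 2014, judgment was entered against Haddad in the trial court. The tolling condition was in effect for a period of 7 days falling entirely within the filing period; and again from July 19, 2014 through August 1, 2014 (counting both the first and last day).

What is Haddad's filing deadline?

5 months after June 6, 2014 is November 6, 2014.
Tolling adds 7 days: November 6, 2014 + 7 days = November 13, 2014.
From July 19, 2014 through August 1, 2014 inclusive is 14 days; tolling adds 14 days: November 13, 2014 + 14 days = November 27, 2014.

November 27, 2014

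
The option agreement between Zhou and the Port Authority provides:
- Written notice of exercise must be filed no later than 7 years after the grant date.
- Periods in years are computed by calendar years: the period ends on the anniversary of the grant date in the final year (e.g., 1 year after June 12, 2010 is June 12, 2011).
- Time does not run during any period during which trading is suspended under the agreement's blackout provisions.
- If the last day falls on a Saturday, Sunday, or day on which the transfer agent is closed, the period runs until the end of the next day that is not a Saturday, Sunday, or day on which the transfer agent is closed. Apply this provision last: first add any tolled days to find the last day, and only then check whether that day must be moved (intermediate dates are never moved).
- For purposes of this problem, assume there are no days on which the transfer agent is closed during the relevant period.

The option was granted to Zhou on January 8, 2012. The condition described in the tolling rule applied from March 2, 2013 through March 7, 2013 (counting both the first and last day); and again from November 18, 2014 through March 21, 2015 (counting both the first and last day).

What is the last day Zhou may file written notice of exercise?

May 20, 2019

7 years after January 8, 2012 is January 8, 2019.
From March 2, 2013 through March 7, 2013 inclusive is 6 days; tolling adds 6 days: January 8, 2019 + 6 days = January 14, 2019.
From November 18, 2014 through March 21, 2015 inclusive is 124 days; tolling adds 124 days: January 14, 2019 + 124 days = May 18, 2019.
May 18, 2019 is Saturday; May 19, 2019 is Sunday. The next qualifying day is May 20, 2019.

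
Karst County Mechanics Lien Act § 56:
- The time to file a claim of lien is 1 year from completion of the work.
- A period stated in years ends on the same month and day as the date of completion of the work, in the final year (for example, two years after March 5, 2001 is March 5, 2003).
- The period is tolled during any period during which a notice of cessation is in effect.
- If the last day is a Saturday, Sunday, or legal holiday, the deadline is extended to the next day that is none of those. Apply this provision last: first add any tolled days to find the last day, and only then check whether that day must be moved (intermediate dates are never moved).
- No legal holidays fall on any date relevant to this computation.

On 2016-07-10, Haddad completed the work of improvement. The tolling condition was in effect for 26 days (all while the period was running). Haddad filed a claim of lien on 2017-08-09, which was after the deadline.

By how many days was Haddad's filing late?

1 year after 2016-07-10 is July 10, 2017.
Tolling adds 26 days: July 10, 2017 + 26 days = August 5, 2017.
August 5, 2017 is Saturday; August 6, 2017 is Sunday. The next qualifying day is August 7, 2017.
The deadline is August 7, 2017; from August 7, 2017 to August 9, 2017 is 2 days.

2 days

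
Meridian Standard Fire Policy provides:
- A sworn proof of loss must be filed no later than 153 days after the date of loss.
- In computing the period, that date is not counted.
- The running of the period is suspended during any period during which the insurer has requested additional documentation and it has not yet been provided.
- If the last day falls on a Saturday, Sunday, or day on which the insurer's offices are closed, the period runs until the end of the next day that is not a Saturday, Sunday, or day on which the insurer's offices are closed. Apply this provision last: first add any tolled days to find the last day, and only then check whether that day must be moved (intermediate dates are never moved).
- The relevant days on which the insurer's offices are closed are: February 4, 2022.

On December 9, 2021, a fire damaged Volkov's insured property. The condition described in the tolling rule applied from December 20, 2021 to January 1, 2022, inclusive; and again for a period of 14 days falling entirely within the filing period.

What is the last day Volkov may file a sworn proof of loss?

153 days after December 9, 2021 is May 11, 2022.
From December 20, 2021 through January 1, 2022 inclusive is 13 days; tolling adds 13 days: May 11, 2022 + 13 days = May 24, 2022.
Tolling adds 14 days: May 24, 2022 + 14 days = June 7, 2022.
June 7, 2022 is a Tuesday and not a day on which the insurer's offices are closed, so no extension applies.

June 7, 2022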